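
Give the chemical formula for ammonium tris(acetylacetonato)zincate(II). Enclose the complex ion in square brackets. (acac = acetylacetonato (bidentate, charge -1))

NH4[Zn(acac)3]

Ligands: 3 acetylacetonato (acac, -1). Ligand charge sum = -3.
With Zn in oxidation state +2, the complex ion is [Zn...]^1−.
Charge balance with ammonium (+1) requires 1 complex ion per 1 ammonium.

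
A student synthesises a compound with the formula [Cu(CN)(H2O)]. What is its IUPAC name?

aquacyanocopper(I)

There is no counter-ion, so the complex is neutral overall.
Ligand charges: 1×aqua (neutral), 1×cyano (-1 each); total -1. So Cu + (-1) = 0, giving Cu = +1.
Ligands are named alphabetically: aqua before cyano.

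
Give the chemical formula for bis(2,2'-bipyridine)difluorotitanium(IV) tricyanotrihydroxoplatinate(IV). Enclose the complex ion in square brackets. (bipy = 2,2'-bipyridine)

Cation [Ti…]: ligand charges -2, Ti(IV) ⇒ ion charge 2+.
Anion [Pt…]: ligand charges -6, Pt(IV) ⇒ ion charge 2−.

[Ti(bipy)2F2][Pt(CN)3(OH)3]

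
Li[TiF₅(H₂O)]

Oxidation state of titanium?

1 lithium outside the brackets (+1 each) → the complex ion is 1−.
Ligand charges: 1×H2O neutral; 5×F = -5; sum -5.
Ti + (-5) = 1− ⇒ Ti is +4.

+4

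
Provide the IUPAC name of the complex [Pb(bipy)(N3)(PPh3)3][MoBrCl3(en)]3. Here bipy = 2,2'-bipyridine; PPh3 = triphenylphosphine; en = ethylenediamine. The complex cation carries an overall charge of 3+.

azido(2,2'-bipyridine)tris(triphenylphosphine)lead(IV) bromotrichloro(ethylenediamine)molybdate(III)

Both ions are complex: the cation is named first with the plain metal name, the anion second with the -ate form; each ion's ligands are alphabetised independently.
The complex cation is given as 3+; its ligand charges sum to -1, so Pb = +4.
With 3 anions per cation, each anion must be 3/3 = 1−.
Anion: ligand charges sum to -4; for the ion to be 1−, Mo = +3.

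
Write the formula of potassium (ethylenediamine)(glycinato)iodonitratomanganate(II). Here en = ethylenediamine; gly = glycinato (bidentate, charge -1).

Ligands: 1 iodo (I, -1), 1 ethylenediamine (en, neutral), 1 nitrato (NO3, -1), 1 glycinato (gly, -1). Ligand charge sum = -3.
Charge balance with potassium (+1) requires 1 complex ion per 1 potassium.

K[Mn(en)(gly)I(NO3)]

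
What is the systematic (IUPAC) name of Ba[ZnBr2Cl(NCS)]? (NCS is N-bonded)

barium dibromochloroisothiocyanatozincate(II)

The 1 barium counter-ion carries a total charge of +2, so each complex ion is 2−.
Ligand charges: 1×isothiocyanato (-1 each), 1×chloro (-1 each), 2×bromo (-1 each); total -4. So Zn + (-4) = 2−, giving Zn = +2.
Ligands are named alphabetically: bromo before chloro before isothiocyanato.
The complex ion is anionic, so zinc takes the -ate form zincate(II).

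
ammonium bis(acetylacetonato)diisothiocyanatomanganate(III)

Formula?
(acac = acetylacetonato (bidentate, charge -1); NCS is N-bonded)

NH4[Mn(acac)2(NCS)2]

Ligands: 2 acetylacetonato (acac, -1), 2 isothiocyanato (NCS, -1). Ligand charge sum = -4.
With Mn in oxidation state +3, the complex ion is [Mn...]^1−.
Charge balance with ammonium (+1) requires 1 complex ion per 1 ammonium.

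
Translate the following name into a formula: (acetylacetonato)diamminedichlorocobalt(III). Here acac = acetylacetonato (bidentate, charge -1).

[Co(acac)Cl2(NH3)2]

Ligands: 2 chloro (Cl, -1), 1 acetylacetonato (acac, -1), 2 ammine (NH3, neutral). Ligand charge sum = -3.
With Co in oxidation state +3, the complex ion is [Co...].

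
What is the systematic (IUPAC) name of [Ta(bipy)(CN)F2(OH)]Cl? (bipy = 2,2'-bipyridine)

The 1 chloride counter-ion carries a total charge of -1, so each complex ion is 1+.
Ligand charges: 1×hydroxo (-1 each), 1×2,2'-bipyridine (neutral), 1×cyano (-1 each), 2×fluoro (-1 each); total -4. So Ta + (-4) = 1+, giving Ta = +5.
Ligands are named alphabetically: bipyridine before cyano before fluoro before hydroxo.

(2,2'-bipyridine)cyanodifluorohydroxotantalum(V) chloride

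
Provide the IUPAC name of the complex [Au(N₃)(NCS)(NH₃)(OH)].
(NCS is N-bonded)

There is no counter-ion, so the complex is neutral overall.
Ligand charges: 1×ammine (neutral), 1×hydroxo (-1 each), 1×azido (-1 each), 1×isothiocyanato (-1 each); total -3. So Au + (-3) = 0, giving Au = +3.
Ligands are named alphabetically: ammine before azido before hydroxo before isothiocyanato.

ammineazidohydroxoisothiocyanatogold(III)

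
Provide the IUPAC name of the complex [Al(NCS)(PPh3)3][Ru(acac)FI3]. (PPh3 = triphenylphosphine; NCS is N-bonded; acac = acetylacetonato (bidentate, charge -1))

isothiocyanatotris(triphenylphosphine)aluminium(III) (acetylacetonato)fluorotriiodoruthenate(III)

Aluminium is always +3 in its complexes; the cation's ligand charges sum to -1, so the complex cation is 2+.
A 1:1 salt means the anion carries the equal and opposite charge, 2−.
Anion: ligand charges sum to -5; for the ion to be 2−, Ru = +3.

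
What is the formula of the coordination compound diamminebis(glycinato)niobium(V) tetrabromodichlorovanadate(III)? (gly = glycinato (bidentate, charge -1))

[Nb(gly)2(NH3)2][VBr4Cl2]

Cation [Nb…]: ligand charges -2, Nb(V) ⇒ ion charge 3+.
Anion [V…]: ligand charges -6, V(III) ⇒ ion charge 3−.
One 3+ cation balances one 3− anion.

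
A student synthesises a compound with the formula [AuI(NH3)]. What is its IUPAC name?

ammineiodogold(I)

There is no counter-ion, so the complex is neutral overall.
Ligand charges: 1×iodo (-1 each), 1×ammine (neutral); total -1. So Au + (-1) = 0, giving Au = +1.
Ligands are named alphabetically: ammine before iodo.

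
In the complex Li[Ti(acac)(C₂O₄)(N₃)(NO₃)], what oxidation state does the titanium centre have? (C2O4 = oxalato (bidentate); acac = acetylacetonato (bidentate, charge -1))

1 lithium outside the brackets (+1 each) → the complex ion is 1−.
Ligand charges: 1×C2O4 = -2; 1×N3 = -1; 1×NO3 = -1; 1×acac = -1; sum -5.
Ti + (-5) = 1− ⇒ Ti is +4.

+4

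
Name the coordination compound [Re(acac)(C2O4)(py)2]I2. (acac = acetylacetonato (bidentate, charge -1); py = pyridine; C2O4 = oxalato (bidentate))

The 2 iodide counter-ions carry a total charge of -2, so each complex ion is 2+.
Ligand charges: 1×acetylacetonato (-1 each), 2×pyridine (neutral), 1×oxalato (-2 each); total -3. So Re + (-3) = 2+, giving Re = +5.
Ligands are named alphabetically: acetylacetonato before oxalato before pyridine.

(acetylacetonato)oxalatobis(pyridine)rhenium(V) iodide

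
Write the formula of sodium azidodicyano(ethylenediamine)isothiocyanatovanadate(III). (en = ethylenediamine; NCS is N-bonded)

Ligands: 1 ethylenediamine (en, neutral), 1 azido (N3, -1), 2 cyano (CN, -1), 1 isothiocyanato (NCS, -1). Ligand charge sum = -4.
With V in oxidation state +3, the complex ion is [V...]^1−.
Charge balance with sodium (+1) requires 1 complex ion per 1 sodium.

Na[V(CN)2(en)(N3)(NCS)]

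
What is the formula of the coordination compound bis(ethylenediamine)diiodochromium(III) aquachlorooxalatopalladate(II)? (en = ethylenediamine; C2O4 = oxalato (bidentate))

[Cr(en)2I2][Pd(C2O4)Cl(H2O)]

Cation [Cr…]: ligand charges -2, Cr(III) ⇒ ion charge 1+.
Anion [Pd…]: ligand charges -3, Pd(II) ⇒ ion charge 1−.
One 1+ cation balances one 1− anion.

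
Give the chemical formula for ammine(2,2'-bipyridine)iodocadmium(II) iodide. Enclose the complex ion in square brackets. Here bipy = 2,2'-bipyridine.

[Cd(bipy)I(NH3)]I

Ligands: 1 ammine (NH3, neutral), 1 iodo (I, -1), 1 2,2'-bipyridine (bipy, neutral). Ligand charge sum = -1.
Charge balance with iodide (-1) requires 1 complex ion per 1 iodide.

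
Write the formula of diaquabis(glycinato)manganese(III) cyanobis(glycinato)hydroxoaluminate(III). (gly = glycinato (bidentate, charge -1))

[Mn(gly)2(H2O)2][Al(CN)(gly)2(OH)]

Cation [Mn…]: ligand charges -2, Mn(III) ⇒ ion charge 1+.
Anion [Al…]: ligand charges -4, Al(III) ⇒ ion charge 1−.
One 1+ cation balances one 1− anion.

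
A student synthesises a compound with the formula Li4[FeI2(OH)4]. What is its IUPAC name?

lithium tetrahydroxodiiodoferrate(II)

The 4 lithium counter-ions carry a total charge of +4, so each complex ion is 4−.
Ligand charges: 4×hydroxo (-1 each), 2×iodo (-1 each); total -6. So Fe + (-6) = 4−, giving Fe = +2.
Ligands are named alphabetically: hydroxo before iodo.
The complex ion is anionic, so iron takes the -ate form ferrate(II).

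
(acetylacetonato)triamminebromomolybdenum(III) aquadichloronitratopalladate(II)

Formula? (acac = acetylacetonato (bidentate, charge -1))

Cation [Mo…]: ligand charges -2, Mo(III) ⇒ ion charge 1+.
Anion [Pd…]: ligand charges -3, Pd(II) ⇒ ion charge 1−.

[Mo(acac)Br(NH3)3][PdCl2(H2O)(NO3)]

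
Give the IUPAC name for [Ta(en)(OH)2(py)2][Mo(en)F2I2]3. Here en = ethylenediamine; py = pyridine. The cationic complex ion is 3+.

Both ions are complex: the cation is named first with the plain metal name, the anion second with the -ate form; each ion's ligands are alphabetised independently.
The complex cation is given as 3+; its ligand charges sum to -2, so Ta = +5.
With 3 anions per cation, each anion must be 3/3 = 1−.
Anion: ligand charges sum to -4; for the ion to be 1−, Mo = +3.

(ethylenediamine)dihydroxobis(pyridine)tantalum(V) (ethylenediamine)difluorodiiodomolybdate(III)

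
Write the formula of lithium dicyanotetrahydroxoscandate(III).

Ligands: 4 hydroxo (OH, -1), 2 cyano (CN, -1). Ligand charge sum = -6.
With Sc in oxidation state +3, the complex ion is [Sc...]^3−.
Charge balance with lithium (+1) requires 1 complex ion per 3 lithium.

Li3[Sc(CN)2(OH)4]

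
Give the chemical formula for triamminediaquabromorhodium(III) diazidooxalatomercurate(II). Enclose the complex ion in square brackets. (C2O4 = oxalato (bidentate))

[RhBr(H2O)2(NH3)3][Hg(C2O4)(N3)2]

Cation [Rh…]: ligand charges -1, Rh(III) ⇒ ion charge 2+.
Anion [Hg…]: ligand charges -4, Hg(II) ⇒ ion charge 2−.
One 2+ cation balances one 2− anion.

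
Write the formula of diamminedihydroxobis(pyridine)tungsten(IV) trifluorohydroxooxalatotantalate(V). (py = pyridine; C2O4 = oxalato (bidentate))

[W(NH3)2(OH)2(py)2][Ta(C2O4)F3(OH)]2

Cation [W…]: ligand charges -2, W(IV) ⇒ ion charge 2+.
Anion [Ta…]: ligand charges -6, Ta(V) ⇒ ion charge 1−.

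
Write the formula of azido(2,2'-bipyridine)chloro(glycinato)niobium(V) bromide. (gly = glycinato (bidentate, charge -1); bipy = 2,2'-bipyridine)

[Nb(bipy)Cl(gly)(N3)]Br2

Ligands: 1 azido (N3, -1), 1 chloro (Cl, -1), 1 glycinato (gly, -1), 1 2,2'-bipyridine (bipy, neutral). Ligand charge sum = -3.
With Nb in oxidation state +5, the complex ion is [Nb...]^2+.
Charge balance with bromide (-1) requires 1 complex ion per 2 bromide.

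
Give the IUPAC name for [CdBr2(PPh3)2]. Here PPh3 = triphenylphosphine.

dibromobis(triphenylphosphine)cadmium(II)

There is no counter-ion, so the complex is neutral overall.
Ligand charges: 2×triphenylphosphine (neutral), 2×bromo (-1 each); total -2. So Cd + (-2) = 0, giving Cd = +2.
Ligands are named alphabetically: bromo before triphenylphosphine.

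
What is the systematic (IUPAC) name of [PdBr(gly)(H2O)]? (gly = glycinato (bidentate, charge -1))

aquabromo(glycinato)palladium(II)

There is no counter-ion, so the complex is neutral overall.
Ligand charges: 1×aqua (neutral), 1×glycinato (-1 each), 1×bromo (-1 each); total -2. So Pd + (-2) = 0, giving Pd = +2.
Ligands are named alphabetically: aqua before bromo before glycinato.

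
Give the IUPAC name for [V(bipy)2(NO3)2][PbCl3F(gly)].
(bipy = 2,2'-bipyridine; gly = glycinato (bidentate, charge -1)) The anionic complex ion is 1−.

bis(2,2'-bipyridine)dinitratovanadium(III) trichlorofluoro(glycinato)plumbate(IV)

Both ions are complex: the cation is named first with the plain metal name, the anion second with the -ate form; each ion's ligands are alphabetised independently.
The complex anion is given as 1−; its ligand charges sum to -5, so Pb = +4.
A 1:1 salt means the cation carries the equal and opposite charge, 1+.
Cation: ligand charges sum to -2; for the ion to be 1+, V = +3.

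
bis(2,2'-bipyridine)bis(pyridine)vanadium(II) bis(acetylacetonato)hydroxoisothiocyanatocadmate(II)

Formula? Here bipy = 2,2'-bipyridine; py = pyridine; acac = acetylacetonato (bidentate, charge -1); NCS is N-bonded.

[V(bipy)2(py)2][Cd(acac)2(NCS)(OH)]

Cation [V…]: ligand charges 0, V(II) ⇒ ion charge 2+.
Anion [Cd…]: ligand charges -4, Cd(II) ⇒ ion charge 2−.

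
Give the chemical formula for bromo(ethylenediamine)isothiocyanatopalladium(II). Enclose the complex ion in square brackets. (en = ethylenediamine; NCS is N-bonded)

Ligands: 1 ethylenediamine (en, neutral), 1 bromo (Br, -1), 1 isothiocyanato (NCS, -1). Ligand charge sum = -2.
With Pd in oxidation state +2, the complex ion is [Pd...].

[PdBr(en)(NCS)]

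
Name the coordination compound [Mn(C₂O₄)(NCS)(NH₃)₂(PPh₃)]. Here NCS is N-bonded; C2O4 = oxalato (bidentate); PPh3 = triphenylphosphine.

diammineisothiocyanatooxalato(triphenylphosphine)manganese(III)

There is no counter-ion, so the complex is neutral overall.
Ligand charges: 2×ammine (neutral), 1×isothiocyanato (-1 each), 1×oxalato (-2 each), 1×triphenylphosphine (neutral); total -3. So Mn + (-3) = 0, giving Mn = +3.
Ligands are named alphabetically: ammine before isothiocyanato before oxalato before triphenylphosphine.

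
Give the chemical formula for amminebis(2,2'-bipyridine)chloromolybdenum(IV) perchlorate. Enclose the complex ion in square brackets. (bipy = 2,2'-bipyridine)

[Mo(bipy)2Cl(NH3)](ClO4)3

Ligands: 1 chloro (Cl, -1), 2 2,2'-bipyridine (bipy, neutral), 1 ammine (NH3, neutral). Ligand charge sum = -1.
With Mo in oxidation state +4, the complex ion is [Mo...]^3+.
Charge balance with perchlorate (-1) requires 1 complex ion per 3 perchlorate.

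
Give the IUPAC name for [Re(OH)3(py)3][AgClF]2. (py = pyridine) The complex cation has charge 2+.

trihydroxotris(pyridine)rhenium(V) chlorofluoroargentate(I)

Both ions are complex: the cation is named first with the plain metal name, the anion second with the -ate form; each ion's ligands are alphabetised independently.
The complex cation is given as 2+; its ligand charges sum to -3, so Re = +5.
With 2 anions per cation, each anion must be 2/2 = 1−.
Anion: ligand charges sum to -2; for the ion to be 1−, Ag = +1.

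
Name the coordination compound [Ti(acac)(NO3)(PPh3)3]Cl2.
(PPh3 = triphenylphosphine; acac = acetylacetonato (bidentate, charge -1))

(acetylacetonato)nitratotris(triphenylphosphine)titanium(IV) chloride

The 2 chloride counter-ions carry a total charge of -2, so each complex ion is 2+.
Ligand charges: 1×nitrato (-1 each), 3×triphenylphosphine (neutral), 1×acetylacetonato (-1 each); total -2. So Ti + (-2) = 2+, giving Ti = +4.
Ligands are named alphabetically: acetylacetonato before nitrato before triphenylphosphine.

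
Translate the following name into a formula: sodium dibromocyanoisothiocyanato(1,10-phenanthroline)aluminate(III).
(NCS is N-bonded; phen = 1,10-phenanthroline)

Ligands: 1 isothiocyanato (NCS, -1), 1 cyano (CN, -1), 1 1,10-phenanthroline (phen, neutral), 2 bromo (Br, -1). Ligand charge sum = -4.
With Al in oxidation state +3, the complex ion is [Al...]^1−.
Charge balance with sodium (+1) requires 1 complex ion per 1 sodium.

Na[AlBr2(CN)(NCS)(phen)]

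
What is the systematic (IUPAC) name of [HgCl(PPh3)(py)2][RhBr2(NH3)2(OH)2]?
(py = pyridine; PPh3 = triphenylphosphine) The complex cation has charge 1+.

Both ions are complex: the cation is named first with the plain metal name, the anion second with the -ate form; each ion's ligands are alphabetised independently.
The complex cation is given as 1+; its ligand charges sum to -1, so Hg = +2.
A 1:1 salt means the anion carries the equal and opposite charge, 1−.
Anion: ligand charges sum to -4; for the ion to be 1−, Rh = +3.

chlorobis(pyridine)(triphenylphosphine)mercury(II) diamminedibromodihydroxorhodate(III)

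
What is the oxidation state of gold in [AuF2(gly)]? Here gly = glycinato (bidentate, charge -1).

+3

No counter-ion: the bracketed complex is neutral.
Ligand charges: 1×gly = -1; 2×F = -2; sum -3.
Au + (-3) = 0 ⇒ Au is +3.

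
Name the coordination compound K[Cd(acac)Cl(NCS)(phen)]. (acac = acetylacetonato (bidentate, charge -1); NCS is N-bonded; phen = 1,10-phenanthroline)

potassium (acetylacetonato)chloroisothiocyanato(1,10-phenanthroline)cadmate(II)

The 1 potassium counter-ion carries a total charge of +1, so each complex ion is 1−.
Ligand charges: 1×acetylacetonato (-1 each), 1×isothiocyanato (-1 each), 1×chloro (-1 each), 1×1,10-phenanthroline (neutral); total -3. So Cd + (-3) = 1−, giving Cd = +2.
Ligands are named alphabetically: acetylacetonato before chloro before isothiocyanato before phenanthroline.
The complex ion is anionic, so cadmium takes the -ate form cadmate(II).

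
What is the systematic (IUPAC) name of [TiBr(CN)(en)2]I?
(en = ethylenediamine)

The 1 iodide counter-ion carries a total charge of -1, so each complex ion is 1+.
Ligand charges: 1×bromo (-1 each), 1×cyano (-1 each), 2×ethylenediamine (neutral); total -2. So Ti + (-2) = 1+, giving Ti = +3.
Ligands are named alphabetically: bromo before cyano before ethylenediamine.

bromocyanobis(ethylenediamine)titanium(III) iodide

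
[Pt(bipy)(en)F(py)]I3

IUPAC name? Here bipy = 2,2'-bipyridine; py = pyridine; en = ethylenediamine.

The 3 iodide counter-ions carry a total charge of -3, so each complex ion is 3+.
Ligand charges: 1×2,2'-bipyridine (neutral), 1×fluoro (-1 each), 1×pyridine (neutral), 1×ethylenediamine (neutral); total -1. So Pt + (-1) = 3+, giving Pt = +4.
Ligands are named alphabetically: bipyridine before ethylenediamine before fluoro before pyridine.

(2,2'-bipyridine)(ethylenediamine)fluoro(pyridine)platinum(IV) iodide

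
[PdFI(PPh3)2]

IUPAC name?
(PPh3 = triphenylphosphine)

fluoroiodobis(triphenylphosphine)palladium(II)

There is no counter-ion, so the complex is neutral overall.
Ligand charges: 2×triphenylphosphine (neutral), 1×iodo (-1 each), 1×fluoro (-1 each); total -2. So Pd + (-2) = 0, giving Pd = +2.
Ligands are named alphabetically: fluoro before iodo before triphenylphosphine.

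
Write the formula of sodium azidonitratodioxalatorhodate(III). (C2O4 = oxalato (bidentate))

Na3[Rh(C2O4)2(N3)(NO3)]

Ligands: 2 oxalato (C2O4, -2), 1 azido (N3, -1), 1 nitrato (NO3, -1). Ligand charge sum = -6.
With Rh in oxidation state +3, the complex ion is [Rh...]^3−.
Charge balance with sodium (+1) requires 1 complex ion per 3 sodium.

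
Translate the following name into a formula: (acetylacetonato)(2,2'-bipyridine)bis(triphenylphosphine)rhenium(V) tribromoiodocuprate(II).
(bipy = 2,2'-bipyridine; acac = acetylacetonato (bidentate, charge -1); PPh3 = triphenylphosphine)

[Re(acac)(bipy)(PPh3)2][CuBr3I]2

Cation [Re…]: ligand charges -1, Re(V) ⇒ ion charge 4+.
Anion [Cu…]: ligand charges -4, Cu(II) ⇒ ion charge 2−.
One 4+ cation requires 2 of the 2− anion.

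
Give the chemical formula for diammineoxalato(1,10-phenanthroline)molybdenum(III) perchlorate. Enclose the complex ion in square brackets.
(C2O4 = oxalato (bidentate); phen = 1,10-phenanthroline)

Ligands: 1 oxalato (C2O4, -2), 1 1,10-phenanthroline (phen, neutral), 2 ammine (NH3, neutral). Ligand charge sum = -2.
With Mo in oxidation state +3, the complex ion is [Mo...]^1+.
Charge balance with perchlorate (-1) requires 1 complex ion per 1 perchlorate.

[Mo(C2O4)(NH3)2(phen)]ClO4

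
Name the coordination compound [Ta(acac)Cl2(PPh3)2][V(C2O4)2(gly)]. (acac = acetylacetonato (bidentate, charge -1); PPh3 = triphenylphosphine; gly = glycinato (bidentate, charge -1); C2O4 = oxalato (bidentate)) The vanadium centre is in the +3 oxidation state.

(acetylacetonato)dichlorobis(triphenylphosphine)tantalum(V) (glycinato)dioxalatovanadate(III)

Both ions are complex: the cation is named first with the plain metal name, the anion second with the -ate form; each ion's ligands are alphabetised independently.
V is given as +3; the anion's ligand charges sum to -5, so the complex anion is 2−.
A 1:1 salt means the cation carries the equal and opposite charge, 2+.
Cation: ligand charges sum to -3; for the ion to be 2+, Ta = +5.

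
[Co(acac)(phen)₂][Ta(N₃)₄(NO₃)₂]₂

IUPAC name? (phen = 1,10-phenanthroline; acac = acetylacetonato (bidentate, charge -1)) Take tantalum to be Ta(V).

(acetylacetonato)bis(1,10-phenanthroline)cobalt(III) tetraazidodinitratotantalate(V)

Both ions are complex: the cation is named first with the plain metal name, the anion second with the -ate form; each ion's ligands are alphabetised independently.
Ta is given as +5; the anion's ligand charges sum to -6, so the complex anion is 1−.
With 2 anions per cation, the cation must be 2×1 = 2+.
Cation: ligand charges sum to -1; for the ion to be 2+, Co = +3.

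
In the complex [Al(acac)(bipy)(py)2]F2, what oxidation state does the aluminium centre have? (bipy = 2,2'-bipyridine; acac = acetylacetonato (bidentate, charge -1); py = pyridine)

+3

2 fluoride outside the brackets (-1 each) → the complex ion is 2+.
Ligand charges: 1×bipy neutral; 1×acac = -1; 2×py neutral; sum -1.
Al + (-1) = 2+ ⇒ Al is +3.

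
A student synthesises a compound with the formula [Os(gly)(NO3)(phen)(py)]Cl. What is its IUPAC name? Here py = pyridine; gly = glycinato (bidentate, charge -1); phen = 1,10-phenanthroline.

The 1 chloride counter-ion carries a total charge of -1, so each complex ion is 1+.
Ligand charges: 1×pyridine (neutral), 1×nitrato (-1 each), 1×glycinato (-1 each), 1×1,10-phenanthroline (neutral); total -2. So Os + (-2) = 1+, giving Os = +3.
Ligands are named alphabetically: glycinato before nitrato before phenanthroline before pyridine.

(glycinato)nitrato(1,10-phenanthroline)(pyridine)osmium(III) chloride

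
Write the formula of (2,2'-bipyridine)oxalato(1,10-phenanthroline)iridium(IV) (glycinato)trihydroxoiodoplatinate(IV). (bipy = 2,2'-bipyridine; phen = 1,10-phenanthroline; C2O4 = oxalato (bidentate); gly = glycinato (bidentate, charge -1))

Cation [Ir…]: ligand charges -2, Ir(IV) ⇒ ion charge 2+.
Anion [Pt…]: ligand charges -5, Pt(IV) ⇒ ion charge 1−.

[Ir(bipy)(C2O4)(phen)][Pt(gly)I(OH)3]2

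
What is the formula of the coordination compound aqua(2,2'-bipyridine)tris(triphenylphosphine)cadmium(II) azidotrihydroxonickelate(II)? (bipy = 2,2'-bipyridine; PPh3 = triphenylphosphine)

[Cd(bipy)(H2O)(PPh3)3][Ni(N3)(OH)3]

Cation [Cd…]: ligand charges 0, Cd(II) ⇒ ion charge 2+.
Anion [Ni…]: ligand charges -4, Ni(II) ⇒ ion charge 2−.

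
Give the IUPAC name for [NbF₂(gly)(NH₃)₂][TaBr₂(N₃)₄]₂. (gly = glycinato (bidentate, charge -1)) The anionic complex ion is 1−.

Both ions are complex: the cation is named first with the plain metal name, the anion second with the -ate form; each ion's ligands are alphabetised independently.
The complex anion is given as 1−; its ligand charges sum to -6, so Ta = +5.
With 2 anions per cation, the cation must be 2×1 = 2+.
Cation: ligand charges sum to -3; for the ion to be 2+, Nb = +5.

diamminedifluoro(glycinato)niobium(V) tetraazidodibromotantalate(V)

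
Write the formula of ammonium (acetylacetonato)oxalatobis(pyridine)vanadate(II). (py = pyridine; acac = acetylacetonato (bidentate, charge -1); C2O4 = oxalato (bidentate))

Ligands: 2 pyridine (py, neutral), 1 acetylacetonato (acac, -1), 1 oxalato (C2O4, -2). Ligand charge sum = -3.
With V in oxidation state +2, the complex ion is [V...]^1−.
Charge balance with ammonium (+1) requires 1 complex ion per 1 ammonium.

NH4[V(acac)(C2O4)(py)2]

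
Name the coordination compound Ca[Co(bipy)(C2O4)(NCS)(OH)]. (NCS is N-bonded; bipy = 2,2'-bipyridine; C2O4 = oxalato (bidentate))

calcium (2,2'-bipyridine)hydroxoisothiocyanatooxalatocobaltate(II)

The 1 calcium counter-ion carries a total charge of +2, so each complex ion is 2−.
Ligand charges: 1×isothiocyanato (-1 each), 1×2,2'-bipyridine (neutral), 1×hydroxo (-1 each), 1×oxalato (-2 each); total -4. So Co + (-4) = 2−, giving Co = +2.
Ligands are named alphabetically: bipyridine before hydroxo before isothiocyanato before oxalato.
The complex ion is anionic, so cobalt takes the -ate form cobaltate(II).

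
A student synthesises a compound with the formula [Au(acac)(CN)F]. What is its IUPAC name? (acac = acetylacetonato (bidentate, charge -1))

(acetylacetonato)cyanofluorogold(III)

There is no counter-ion, so the complex is neutral overall.
Ligand charges: 1×fluoro (-1 each), 1×acetylacetonato (-1 each), 1×cyano (-1 each); total -3. So Au + (-3) = 0, giving Au = +3.
Ligands are named alphabetically: acetylacetonato before cyano before fluoro.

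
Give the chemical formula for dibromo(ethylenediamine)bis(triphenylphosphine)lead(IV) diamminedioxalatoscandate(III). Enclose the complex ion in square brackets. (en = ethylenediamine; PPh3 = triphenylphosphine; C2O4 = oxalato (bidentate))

Cation [Pb…]: ligand charges -2, Pb(IV) ⇒ ion charge 2+.
Anion [Sc…]: ligand charges -4, Sc(III) ⇒ ion charge 1−.
One 2+ cation requires 2 of the 1− anion.

[PbBr2(en)(PPh3)2][Sc(C2O4)2(NH3)2]2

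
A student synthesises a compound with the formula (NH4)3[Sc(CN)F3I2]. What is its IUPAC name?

ammonium cyanotrifluorodiiodoscandate(III)

The 3 ammonium counter-ions carry a total charge of +3, so each complex ion is 3−.
Ligand charges: 2×iodo (-1 each), 3×fluoro (-1 each), 1×cyano (-1 each); total -6. So Sc + (-6) = 3−, giving Sc = +3.
The complex ion is anionic, so scandium takes the -ate form scandate(III).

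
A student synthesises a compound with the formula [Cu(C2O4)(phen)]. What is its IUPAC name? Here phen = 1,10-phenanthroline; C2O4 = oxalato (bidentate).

oxalato(1,10-phenanthroline)copper(II)

There is no counter-ion, so the complex is neutral overall.
Ligand charges: 1×1,10-phenanthroline (neutral), 1×oxalato (-2 each); total -2. So Cu + (-2) = 0, giving Cu = +2.
Ligands are named alphabetically: oxalato before phenanthroline.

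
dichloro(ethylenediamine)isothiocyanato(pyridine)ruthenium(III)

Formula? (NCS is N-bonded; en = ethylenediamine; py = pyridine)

[RuCl2(en)(NCS)(py)]

Ligands: 2 chloro (Cl, -1), 1 isothiocyanato (NCS, -1), 1 ethylenediamine (en, neutral), 1 pyridine (py, neutral). Ligand charge sum = -3.
With Ru in oxidation state +3, the complex ion is [Ru...].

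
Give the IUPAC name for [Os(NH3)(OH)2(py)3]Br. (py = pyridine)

amminedihydroxotris(pyridine)osmium(III) bromide

The 1 bromide counter-ion carries a total charge of -1, so each complex ion is 1+.
Ligand charges: 3×pyridine (neutral), 2×hydroxo (-1 each), 1×ammine (neutral); total -2. So Os + (-2) = 1+, giving Os = +3.
Ligands are named alphabetically: ammine before hydroxo before pyridine.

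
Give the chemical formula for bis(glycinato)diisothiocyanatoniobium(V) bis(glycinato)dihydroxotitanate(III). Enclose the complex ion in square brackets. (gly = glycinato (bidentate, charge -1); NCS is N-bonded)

[Nb(gly)2(NCS)2][Ti(gly)2(OH)2]

Cation [Nb…]: ligand charges -4, Nb(V) ⇒ ion charge 1+.
Anion [Ti…]: ligand charges -4, Ti(III) ⇒ ion charge 1−.
One 1+ cation balances one 1− anion.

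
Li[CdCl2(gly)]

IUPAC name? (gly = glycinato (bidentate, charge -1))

lithium dichloro(glycinato)cadmate(II)

The 1 lithium counter-ion carries a total charge of +1, so each complex ion is 1−.
Ligand charges: 1×glycinato (-1 each), 2×chloro (-1 each); total -3. So Cd + (-3) = 1−, giving Cd = +2.
The complex ion is anionic, so cadmium takes the -ate form cadmate(II).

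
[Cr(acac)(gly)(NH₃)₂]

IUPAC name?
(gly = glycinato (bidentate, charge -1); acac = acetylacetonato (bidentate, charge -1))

(acetylacetonato)diammine(glycinato)chromium(II)

There is no counter-ion, so the complex is neutral overall.
Ligand charges: 1×glycinato (-1 each), 2×ammine (neutral), 1×acetylacetonato (-1 each); total -2. So Cr + (-2) = 0, giving Cr = +2.
Ligands are named alphabetically: acetylacetonato before ammine before glycinato.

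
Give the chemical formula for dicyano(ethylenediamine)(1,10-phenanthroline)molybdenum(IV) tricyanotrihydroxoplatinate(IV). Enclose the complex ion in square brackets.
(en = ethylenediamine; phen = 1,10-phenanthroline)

[Mo(CN)2(en)(phen)][Pt(CN)3(OH)3]

Cation [Mo…]: ligand charges -2, Mo(IV) ⇒ ion charge 2+.
Anion [Pt…]: ligand charges -6, Pt(IV) ⇒ ion charge 2−.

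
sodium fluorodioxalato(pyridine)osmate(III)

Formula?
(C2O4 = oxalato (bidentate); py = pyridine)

Na2[Os(C2O4)2F(py)]

Ligands: 1 fluoro (F, -1), 2 oxalato (C2O4, -2), 1 pyridine (py, neutral). Ligand charge sum = -5.
Charge balance with sodium (+1) requires 1 complex ion per 2 sodium.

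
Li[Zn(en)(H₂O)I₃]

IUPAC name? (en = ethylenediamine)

The 1 lithium counter-ion carries a total charge of +1, so each complex ion is 1−.
Ligand charges: 1×aqua (neutral), 1×ethylenediamine (neutral), 3×iodo (-1 each); total -3. So Zn + (-3) = 1−, giving Zn = +2.
Ligands are named alphabetically: aqua before ethylenediamine before iodo.
The complex ion is anionic, so zinc takes the -ate form zincate(II).

lithium aqua(ethylenediamine)triiodozincate(II)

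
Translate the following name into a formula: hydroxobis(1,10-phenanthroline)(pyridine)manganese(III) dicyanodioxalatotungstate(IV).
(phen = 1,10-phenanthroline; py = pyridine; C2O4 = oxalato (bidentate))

[Mn(OH)(phen)2(py)][W(C2O4)2(CN)2]

Cation [Mn…]: ligand charges -1, Mn(III) ⇒ ion charge 2+.
Anion [W…]: ligand charges -6, W(IV) ⇒ ion charge 2−.
One 2+ cation balances one 2− anion.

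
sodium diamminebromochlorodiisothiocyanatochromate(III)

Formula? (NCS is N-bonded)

Ligands: 1 chloro (Cl, -1), 2 ammine (NH3, neutral), 1 bromo (Br, -1), 2 isothiocyanato (NCS, -1). Ligand charge sum = -4.
Charge balance with sodium (+1) requires 1 complex ion per 1 sodium.

Na[CrBrCl(NCS)2(NH3)2]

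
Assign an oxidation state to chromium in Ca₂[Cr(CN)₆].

+2

2 calcium outside the brackets (+2 each) → the complex ion is 4−.
Ligand charges: 6×CN = -6; sum -6.
Cr + (-6) = 4− ⇒ Cr is +2.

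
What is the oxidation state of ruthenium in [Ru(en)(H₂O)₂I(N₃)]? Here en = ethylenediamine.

+2

No counter-ion: the bracketed complex is neutral.
Ligand charges: 1×N3 = -1; 2×H2O neutral; 1×I = -1; 1×en neutral; sum -2.
Ru + (-2) = 0 ⇒ Ru is +2.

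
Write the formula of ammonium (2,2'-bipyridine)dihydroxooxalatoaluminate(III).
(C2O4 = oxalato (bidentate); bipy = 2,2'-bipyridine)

NH4[Al(bipy)(C2O4)(OH)2]

Ligands: 1 oxalato (C2O4, -2), 2 hydroxo (OH, -1), 1 2,2'-bipyridine (bipy, neutral). Ligand charge sum = -4.
With Al in oxidation state +3, the complex ion is [Al...]^1−.
Charge balance with ammonium (+1) requires 1 complex ion per 1 ammonium.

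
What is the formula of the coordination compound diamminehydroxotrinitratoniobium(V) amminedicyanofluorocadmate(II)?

Cation [Nb…]: ligand charges -4, Nb(V) ⇒ ion charge 1+.
Anion [Cd…]: ligand charges -3, Cd(II) ⇒ ion charge 1−.

[Nb(NH3)2(NO3)3(OH)][Cd(CN)2F(NH3)]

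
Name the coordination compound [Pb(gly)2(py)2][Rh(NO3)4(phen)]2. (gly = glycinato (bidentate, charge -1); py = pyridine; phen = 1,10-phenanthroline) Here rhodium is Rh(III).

Both ions are complex: the cation is named first with the plain metal name, the anion second with the -ate form; each ion's ligands are alphabetised independently.
Rh is given as +3; the anion's ligand charges sum to -4, so the complex anion is 1−.
With 2 anions per cation, the cation must be 2×1 = 2+.
Cation: ligand charges sum to -2; for the ion to be 2+, Pb = +4.

bis(glycinato)bis(pyridine)lead(IV) tetranitrato(1,10-phenanthroline)rhodate(III)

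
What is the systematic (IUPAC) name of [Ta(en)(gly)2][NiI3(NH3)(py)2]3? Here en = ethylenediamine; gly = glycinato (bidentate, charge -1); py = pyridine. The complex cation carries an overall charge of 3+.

Both ions are complex: the cation is named first with the plain metal name, the anion second with the -ate form; each ion's ligands are alphabetised independently.
The complex cation is given as 3+; its ligand charges sum to -2, so Ta = +5.
With 3 anions per cation, each anion must be 3/3 = 1−.
Anion: ligand charges sum to -3; for the ion to be 1−, Ni = +2.

(ethylenediamine)bis(glycinato)tantalum(V) amminetriiodobis(pyridine)nickelate(II)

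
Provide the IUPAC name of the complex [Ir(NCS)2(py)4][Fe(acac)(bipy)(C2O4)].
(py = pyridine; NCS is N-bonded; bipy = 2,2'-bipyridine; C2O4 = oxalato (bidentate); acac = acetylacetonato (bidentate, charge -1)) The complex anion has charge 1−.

diisothiocyanatotetrakis(pyridine)iridium(III) (acetylacetonato)(2,2'-bipyridine)oxalatoferrate(II)

Both ions are complex: the cation is named first with the plain metal name, the anion second with the -ate form; each ion's ligands are alphabetised independently.
The complex anion is given as 1−; its ligand charges sum to -3, so Fe = +2.
A 1:1 salt means the cation carries the equal and opposite charge, 1+.
Cation: ligand charges sum to -2; for the ion to be 1+, Ir = +3.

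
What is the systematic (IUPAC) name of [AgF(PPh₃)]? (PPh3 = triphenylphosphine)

There is no counter-ion, so the complex is neutral overall.
Ligand charges: 1×triphenylphosphine (neutral), 1×fluoro (-1 each); total -1. So Ag + (-1) = 0, giving Ag = +1.
Ligands are named alphabetically: fluoro before triphenylphosphine.

fluoro(triphenylphosphine)silver(I)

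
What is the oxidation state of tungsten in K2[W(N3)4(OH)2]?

+4

2 potassium outside the brackets (+1 each) → the complex ion is 2−.
Ligand charges: 4×N3 = -4; 2×OH = -2; sum -6.
W + (-6) = 2− ⇒ W is +4.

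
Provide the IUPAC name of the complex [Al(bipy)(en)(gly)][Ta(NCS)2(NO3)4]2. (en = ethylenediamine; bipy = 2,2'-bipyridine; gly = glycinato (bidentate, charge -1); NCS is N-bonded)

(2,2'-bipyridine)(ethylenediamine)(glycinato)aluminium(III) diisothiocyanatotetranitratotantalate(V)

Aluminium is always +3 in its complexes; the cation's ligand charges sum to -1, so the complex cation is 2+.
With 2 anions per cation, each anion must be 2/2 = 1−.
Anion: ligand charges sum to -6; for the ion to be 1−, Ta = +5.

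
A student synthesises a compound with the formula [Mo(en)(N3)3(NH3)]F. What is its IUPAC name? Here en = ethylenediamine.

amminetriazido(ethylenediamine)molybdenum(IV) fluoride

The 1 fluoride counter-ion carries a total charge of -1, so each complex ion is 1+.
Ligand charges: 3×azido (-1 each), 1×ethylenediamine (neutral), 1×ammine (neutral); total -3. So Mo + (-3) = 1+, giving Mo = +4.
Ligands are named alphabetically: ammine before azido before ethylenediamine.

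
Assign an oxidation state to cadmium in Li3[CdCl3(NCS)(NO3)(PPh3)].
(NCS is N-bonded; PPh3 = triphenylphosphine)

3 lithium outside the brackets (+1 each) → the complex ion is 3−.
Ligand charges: 1×NO3 = -1; 3×Cl = -3; 1×NCS = -1; 1×PPh3 neutral; sum -5.
Cd + (-5) = 3− ⇒ Cd is +2.

+2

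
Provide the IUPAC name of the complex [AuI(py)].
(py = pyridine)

iodo(pyridine)gold(I)

There is no counter-ion, so the complex is neutral overall.
Ligand charges: 1×pyridine (neutral), 1×iodo (-1 each); total -1. So Au + (-1) = 0, giving Au = +1.
Ligands are named alphabetically: iodo before pyridine.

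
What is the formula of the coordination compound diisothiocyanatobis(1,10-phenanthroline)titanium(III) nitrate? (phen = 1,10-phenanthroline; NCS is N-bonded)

Ligands: 2 1,10-phenanthroline (phen, neutral), 2 isothiocyanato (NCS, -1). Ligand charge sum = -2.
With Ti in oxidation state +3, the complex ion is [Ti...]^1+.
Charge balance with nitrate (-1) requires 1 complex ion per 1 nitrate.

[Ti(NCS)2(phen)2]NO3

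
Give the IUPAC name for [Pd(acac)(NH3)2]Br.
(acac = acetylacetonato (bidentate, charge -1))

(acetylacetonato)diamminepalladium(II) bromide

The 1 bromide counter-ion carries a total charge of -1, so each complex ion is 1+.
Ligand charges: 1×acetylacetonato (-1 each), 2×ammine (neutral); total -1. So Pd + (-1) = 1+, giving Pd = +2.
Ligands are named alphabetically: acetylacetonato before ammine.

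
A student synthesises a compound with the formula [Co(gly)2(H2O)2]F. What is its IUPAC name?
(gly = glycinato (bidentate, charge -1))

diaquabis(glycinato)cobalt(III) fluoride

The 1 fluoride counter-ion carries a total charge of -1, so each complex ion is 1+.
Ligand charges: 2×aqua (neutral), 2×glycinato (-1 each); total -2. So Co + (-2) = 1+, giving Co = +3.
Ligands are named alphabetically: aqua before glycinato.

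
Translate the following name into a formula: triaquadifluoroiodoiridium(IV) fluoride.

[IrF2(H2O)3I]F

Ligands: 3 aqua (H2O, neutral), 1 iodo (I, -1), 2 fluoro (F, -1). Ligand charge sum = -3.
With Ir in oxidation state +4, the complex ion is [Ir...]^1+.
Charge balance with fluoride (-1) requires 1 complex ion per 1 fluoride.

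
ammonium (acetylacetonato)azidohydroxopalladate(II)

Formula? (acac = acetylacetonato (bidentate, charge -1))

Ligands: 1 acetylacetonato (acac, -1), 1 hydroxo (OH, -1), 1 azido (N3, -1). Ligand charge sum = -3.
With Pd in oxidation state +2, the complex ion is [Pd...]^1−.
Charge balance with ammonium (+1) requires 1 complex ion per 1 ammonium.

NH4[Pd(acac)(N3)(OH)]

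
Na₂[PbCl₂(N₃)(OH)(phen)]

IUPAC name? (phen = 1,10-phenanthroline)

sodium azidodichlorohydroxo(1,10-phenanthroline)plumbate(II)

The 2 sodium counter-ions carry a total charge of +2, so each complex ion is 2−.
Ligand charges: 2×chloro (-1 each), 1×azido (-1 each), 1×hydroxo (-1 each), 1×1,10-phenanthroline (neutral); total -4. So Pb + (-4) = 2−, giving Pb = +2.
The complex ion is anionic, so lead takes the -ate form plumbate(II).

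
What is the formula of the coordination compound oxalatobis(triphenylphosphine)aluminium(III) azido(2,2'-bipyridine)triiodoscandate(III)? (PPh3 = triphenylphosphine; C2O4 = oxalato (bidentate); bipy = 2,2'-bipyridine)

[Al(C2O4)(PPh3)2][Sc(bipy)I3(N3)]

Cation [Al…]: ligand charges -2, Al(III) ⇒ ion charge 1+.
Anion [Sc…]: ligand charges -4, Sc(III) ⇒ ion charge 1−.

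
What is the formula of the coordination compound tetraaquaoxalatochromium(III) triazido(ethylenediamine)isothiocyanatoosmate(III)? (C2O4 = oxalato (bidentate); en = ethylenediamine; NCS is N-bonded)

Cation [Cr…]: ligand charges -2, Cr(III) ⇒ ion charge 1+.
Anion [Os…]: ligand charges -4, Os(III) ⇒ ion charge 1−.
One 1+ cation balances one 1− anion.

[Cr(C2O4)(H2O)4][Os(en)(N3)3(NCS)]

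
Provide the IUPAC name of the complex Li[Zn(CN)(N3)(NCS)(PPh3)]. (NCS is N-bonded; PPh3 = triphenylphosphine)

lithium azidocyanoisothiocyanato(triphenylphosphine)zincate(II)

The 1 lithium counter-ion carries a total charge of +1, so each complex ion is 1−.
Ligand charges: 1×isothiocyanato (-1 each), 1×azido (-1 each), 1×cyano (-1 each), 1×triphenylphosphine (neutral); total -3. So Zn + (-3) = 1−, giving Zn = +2.
Ligands are named alphabetically: azido before cyano before isothiocyanato before triphenylphosphine.
The complex ion is anionic, so zinc takes the -ate form zincate(II).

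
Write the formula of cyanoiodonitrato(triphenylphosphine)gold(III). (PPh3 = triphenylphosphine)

[Au(CN)I(NO3)(PPh3)]

Ligands: 1 cyano (CN, -1), 1 iodo (I, -1), 1 triphenylphosphine (PPh3, neutral), 1 nitrato (NO3, -1). Ligand charge sum = -3.
With Au in oxidation state +3, the complex ion is [Au...].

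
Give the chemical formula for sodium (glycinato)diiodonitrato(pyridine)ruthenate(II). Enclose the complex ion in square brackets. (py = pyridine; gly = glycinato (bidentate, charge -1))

Na2[Ru(gly)I2(NO3)(py)]

Ligands: 2 iodo (I, -1), 1 nitrato (NO3, -1), 1 pyridine (py, neutral), 1 glycinato (gly, -1). Ligand charge sum = -4.
With Ru in oxidation state +2, the complex ion is [Ru...]^2−.
Charge balance with sodium (+1) requires 1 complex ion per 2 sodium.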